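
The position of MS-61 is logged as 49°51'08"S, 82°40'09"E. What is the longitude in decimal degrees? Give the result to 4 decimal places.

82.6692°E

82° + 40′/60 + 9″/3600 = 82 + 0.66667 + 0.00250 = 82.6692°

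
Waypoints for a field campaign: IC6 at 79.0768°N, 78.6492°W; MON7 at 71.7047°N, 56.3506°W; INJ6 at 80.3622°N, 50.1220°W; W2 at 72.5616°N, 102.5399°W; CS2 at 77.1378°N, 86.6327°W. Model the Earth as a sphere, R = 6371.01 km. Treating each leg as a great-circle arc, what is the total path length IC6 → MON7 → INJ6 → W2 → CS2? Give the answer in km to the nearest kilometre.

4209 km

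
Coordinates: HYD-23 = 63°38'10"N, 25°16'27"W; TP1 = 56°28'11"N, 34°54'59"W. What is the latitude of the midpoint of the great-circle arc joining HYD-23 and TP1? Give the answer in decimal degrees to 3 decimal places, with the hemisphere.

60.140°N

HYD-23: φ = +63.63611°, λ = -25.27417°
TP1: φ = +56.46972°, λ = -34.91639°
Bx = cos φ₂ cos Δλ = 0.544574,  By = cos φ₂ sin Δλ = -0.092521
φₘ = atan2(sin φ₁ + sin φ₂, √((cos φ₁ + Bx)² + By²)) = 60.13964°
λₘ = λ₁ + atan2(By, cos φ₁ + Bx) = -30.62052°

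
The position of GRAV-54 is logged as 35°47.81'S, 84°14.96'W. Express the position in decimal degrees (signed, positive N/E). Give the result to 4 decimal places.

-35.7968°, -84.2493°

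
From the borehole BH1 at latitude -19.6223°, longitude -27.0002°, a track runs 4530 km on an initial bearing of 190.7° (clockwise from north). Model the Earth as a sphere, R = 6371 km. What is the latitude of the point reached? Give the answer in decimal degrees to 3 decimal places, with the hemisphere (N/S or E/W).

δ = d/R = 4530/6371 = 0.711034 rad
φ₂ = arcsin(sin φ₁ cos δ + cos φ₁ sin δ cos θ)
   = arcsin(-0.33582·0.75769 + 0.94193·0.65262·-0.98261) = -59.14581°
λ₂ = λ₁ + atan2(sin θ sin δ cos φ₁, cos δ − sin φ₁ sin φ₂) = -40.66636°

59.146°S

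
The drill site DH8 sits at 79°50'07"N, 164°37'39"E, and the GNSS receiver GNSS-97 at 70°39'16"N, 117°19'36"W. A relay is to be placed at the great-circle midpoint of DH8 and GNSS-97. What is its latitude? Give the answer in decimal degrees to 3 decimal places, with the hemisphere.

78.098°N

DH8: φ = +79.83528°, λ = +164.62750°
GNSS-97: φ = +70.65444°, λ = -117.32667°
Bx = cos φ₂ cos Δλ = 0.068615,  By = cos φ₂ sin Δλ = 0.324081
φₘ = atan2(sin φ₁ + sin φ₂, √((cos φ₁ + Bx)² + By²)) = 78.09819°
λₘ = λ₁ + atan2(By, cos φ₁ + Bx) = -142.47171°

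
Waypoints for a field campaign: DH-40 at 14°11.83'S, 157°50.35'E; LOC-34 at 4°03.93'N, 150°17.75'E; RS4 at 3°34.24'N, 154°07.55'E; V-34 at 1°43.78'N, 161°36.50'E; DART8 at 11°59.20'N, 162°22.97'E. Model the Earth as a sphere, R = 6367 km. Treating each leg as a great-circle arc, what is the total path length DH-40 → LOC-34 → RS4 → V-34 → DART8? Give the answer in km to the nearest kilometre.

4620 km

DH-40: φ = -14.19717°, λ = +157.83917°
LOC-34: φ = +4.06550°, λ = +150.29583°
RS4: φ = +3.57067°, λ = +154.12583°
V-34: φ = +1.72967°, λ = +161.60833°
DART8: φ = +11.98667°, λ = +162.38283°
DH-40→LOC-34: c = 0.344450 rad, d = 2193.12 km
LOC-34→RS4: c = 0.067254 rad, d = 428.21 km
RS4→V-34: c = 0.134348 rad, d = 855.39 km
V-34→DART8: c = 0.179519 rad, d = 1143.00 km
Total = 2193.12 + 428.21 + 855.39 + 1143.00 = 4619.72 km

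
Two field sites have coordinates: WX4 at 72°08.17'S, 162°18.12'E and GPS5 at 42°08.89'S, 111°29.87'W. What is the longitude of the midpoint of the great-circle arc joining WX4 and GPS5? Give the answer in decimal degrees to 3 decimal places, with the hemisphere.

WX4: φ = -72.13617°, λ = +162.30200°
GPS5: φ = -42.14817°, λ = -111.49783°
Bx = cos φ₂ cos Δλ = 0.049134,  By = cos φ₂ sin Δλ = 0.739782
φₘ = atan2(sin φ₁ + sin φ₂, √((cos φ₁ + Bx)² + By²)) = -63.16679°
λₘ = λ₁ + atan2(By, cos φ₁ + Bx) = -133.38900°

133.389°W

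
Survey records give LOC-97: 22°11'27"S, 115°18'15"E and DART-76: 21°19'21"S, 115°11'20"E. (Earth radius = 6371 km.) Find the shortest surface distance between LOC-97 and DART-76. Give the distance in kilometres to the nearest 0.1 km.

LOC-97: φ = -22.19083°, λ = +115.30417°
DART-76: φ = -21.32250°, λ = +115.18889°
Δφ = 0.8683°,  Δλ = -0.1153°
a = sin²(Δφ/2) + cos φ₁ cos φ₂ sin²(Δλ/2) = 0.000058
c = 2·arcsin(√a) = 0.015270 rad = 0.8749°
d = R·c = 6371 × 0.015270 = 97.3 km

97.3 km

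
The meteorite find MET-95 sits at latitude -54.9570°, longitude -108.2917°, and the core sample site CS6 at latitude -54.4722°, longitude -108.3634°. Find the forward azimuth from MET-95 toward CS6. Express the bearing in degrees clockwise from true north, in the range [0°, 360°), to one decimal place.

Δλ = -0.0717°
y = sin Δλ · cos φ₂ = -0.000727
x = cos φ₁ sin φ₂ − sin φ₁ cos φ₂ cos Δλ = 0.008461
θ = atan2(y, x) = -4.9123° → 355.0877° (mod 360°)

355.1°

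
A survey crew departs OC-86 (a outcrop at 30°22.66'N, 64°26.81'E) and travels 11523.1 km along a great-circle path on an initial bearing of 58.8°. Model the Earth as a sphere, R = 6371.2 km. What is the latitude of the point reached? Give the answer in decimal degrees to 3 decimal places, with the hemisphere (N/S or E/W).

18.372°N

OC-86: φ = +30.37767°, λ = +64.44683°
δ = d/R = 11523.1/6371.2 = 1.808623 rad
φ₂ = arcsin(sin φ₁ cos δ + cos φ₁ sin δ cos θ)
   = arcsin(0.50570·-0.23559 + 0.86271·0.97185·0.51803) = 18.37230°
λ₂ = λ₁ + atan2(sin θ sin δ cos φ₁, cos δ − sin φ₁ sin φ₂) = -176.70904°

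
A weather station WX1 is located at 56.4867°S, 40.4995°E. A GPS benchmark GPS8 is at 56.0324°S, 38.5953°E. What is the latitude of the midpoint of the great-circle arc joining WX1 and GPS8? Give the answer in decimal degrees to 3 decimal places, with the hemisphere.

Bx = cos φ₂ cos Δλ = 0.558415,  By = cos φ₂ sin Δλ = -0.018566
φₘ = atan2(sin φ₁ + sin φ₂, √((cos φ₁ + Bx)² + By²)) = -56.26320°
λₘ = λ₁ + atan2(By, cos φ₁ + Bx) = 39.54175°

56.263°S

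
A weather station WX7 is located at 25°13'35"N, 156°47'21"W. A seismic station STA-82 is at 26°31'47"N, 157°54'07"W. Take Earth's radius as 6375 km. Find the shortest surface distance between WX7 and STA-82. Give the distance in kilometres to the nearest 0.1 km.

182.9 km

WX7: φ = +25.22639°, λ = -156.78917°
STA-82: φ = +26.52972°, λ = -157.90194°
Δφ = 1.3033°,  Δλ = -1.1128°
a = sin²(Δφ/2) + cos φ₁ cos φ₂ sin²(Δλ/2) = 0.000206
c = 2·arcsin(√a) = 0.028684 rad = 1.6435°
d = R·c = 6375 × 0.028684 = 182.9 km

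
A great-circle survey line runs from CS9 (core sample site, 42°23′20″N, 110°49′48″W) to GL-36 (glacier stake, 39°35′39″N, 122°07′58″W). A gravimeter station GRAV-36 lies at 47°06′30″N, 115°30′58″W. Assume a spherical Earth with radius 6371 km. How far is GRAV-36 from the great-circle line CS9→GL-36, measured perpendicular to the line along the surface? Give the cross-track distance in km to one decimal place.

CS9: φ = +42.38889°, λ = -110.83000°
GL-36: φ = +39.59417°, λ = -122.13278°
GRAV-36: φ = +47.10833°, λ = -115.51611°
δ₁₃ = central angle CS9→GRAV-36 = 0.100749 rad  (haversine)
θ₁₃ = bearing CS9→GRAV-36 = 326.438°,  θ₁₂ = bearing CS9→GL-36 = 255.634°
dₓₜ = R·arcsin(sin δ₁₃ · sin(θ₁₃ − θ₁₂)) = 6371·arcsin(0.10058·sin(70.804°)) = 606.070 km
|dₓₜ| = 606.070 km

606.1 km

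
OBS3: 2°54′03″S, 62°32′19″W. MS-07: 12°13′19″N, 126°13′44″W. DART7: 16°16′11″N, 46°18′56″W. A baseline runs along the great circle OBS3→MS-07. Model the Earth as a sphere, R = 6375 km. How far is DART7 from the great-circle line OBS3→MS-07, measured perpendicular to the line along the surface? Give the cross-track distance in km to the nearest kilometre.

2516 km

OBS3: φ = -2.90083°, λ = -62.53861°
MS-07: φ = +12.22194°, λ = -126.22889°
DART7: φ = +16.26972°, λ = -46.31556°
δ₁₃ = central angle OBS3→DART7 = 0.436185 rad  (haversine)
θ₁₃ = bearing OBS3→DART7 = 39.404°,  θ₁₂ = bearing OBS3→MS-07 = 284.915°
dₓₜ = R·arcsin(sin δ₁₃ · sin(θ₁₃ − θ₁₂)) = 6375·arcsin(0.42248·sin(-245.510°)) = 2515.827 km
|dₓₜ| = 2515.827 km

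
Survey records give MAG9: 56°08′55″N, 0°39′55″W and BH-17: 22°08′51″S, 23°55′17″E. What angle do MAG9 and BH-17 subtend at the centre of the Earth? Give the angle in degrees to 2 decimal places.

81.02°

MAG9: φ = +56.14861°, λ = -0.66528°
BH-17: φ = -22.14750°, λ = +23.92139°
Δφ = -78.2961°,  Δλ = 24.5867°
a = sin²(Δφ/2) + cos φ₁ cos φ₂ sin²(Δλ/2) = 0.421963
c = 2·arcsin(√a) = 1.414081 rad = 81.0209°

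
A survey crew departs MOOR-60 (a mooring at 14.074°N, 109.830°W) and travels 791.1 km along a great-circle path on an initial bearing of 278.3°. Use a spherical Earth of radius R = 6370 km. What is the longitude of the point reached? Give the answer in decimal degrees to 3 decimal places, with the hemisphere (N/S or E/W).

δ = d/R = 791.1/6370 = 0.124192 rad
φ₂ = arcsin(sin φ₁ cos δ + cos φ₁ sin δ cos θ)
   = arcsin(0.24317·0.99230 + 0.96998·0.12387·0.14436) = 14.98979°
λ₂ = λ₁ + atan2(sin θ sin δ cos φ₁, cos δ − sin φ₁ sin φ₂) = -117.12009°

117.120°W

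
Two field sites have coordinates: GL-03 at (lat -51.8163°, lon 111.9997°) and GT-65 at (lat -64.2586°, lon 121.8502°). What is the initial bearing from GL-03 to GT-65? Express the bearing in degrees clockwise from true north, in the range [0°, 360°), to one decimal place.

161.4°

Δλ = 9.8505°
y = sin Δλ · cos φ₂ = 0.074301
x = cos φ₁ sin φ₂ − sin φ₁ cos φ₂ cos Δλ = -0.220489
θ = atan2(y, x) = 161.3771° → 161.3771° (mod 360°)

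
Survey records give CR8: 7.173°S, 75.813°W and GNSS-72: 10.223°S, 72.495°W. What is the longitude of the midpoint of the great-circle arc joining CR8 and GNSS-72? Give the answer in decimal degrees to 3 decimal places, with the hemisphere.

74.161°W

Bx = cos φ₂ cos Δλ = 0.982475,  By = cos φ₂ sin Δλ = 0.056959
φₘ = atan2(sin φ₁ + sin φ₂, √((cos φ₁ + Bx)² + By²)) = -8.70159°
λₘ = λ₁ + atan2(By, cos φ₁ + Bx) = -74.16076°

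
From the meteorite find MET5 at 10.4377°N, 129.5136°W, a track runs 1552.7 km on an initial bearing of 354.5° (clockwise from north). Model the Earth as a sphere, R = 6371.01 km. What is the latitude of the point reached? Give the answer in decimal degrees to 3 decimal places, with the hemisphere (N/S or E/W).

δ = d/R = 1552.7/6371.01 = 0.243713 rad
φ₂ = arcsin(sin φ₁ cos δ + cos φ₁ sin δ cos θ)
   = arcsin(0.18117·0.97045 + 0.98345·0.24131·0.99540) = 24.33272°
λ₂ = λ₁ + atan2(sin θ sin δ cos φ₁, cos δ − sin φ₁ sin φ₂) = -130.96810°

24.333°N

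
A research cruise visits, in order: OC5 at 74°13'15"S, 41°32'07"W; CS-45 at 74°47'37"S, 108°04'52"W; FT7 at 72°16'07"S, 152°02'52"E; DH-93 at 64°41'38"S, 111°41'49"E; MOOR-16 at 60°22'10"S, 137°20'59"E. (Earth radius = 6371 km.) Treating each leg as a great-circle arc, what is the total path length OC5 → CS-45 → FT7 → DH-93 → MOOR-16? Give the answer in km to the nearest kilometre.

7858 km

OC5: φ = -74.22083°, λ = -41.53528°
CS-45: φ = -74.79361°, λ = -108.08111°
FT7: φ = -72.26861°, λ = +152.04778°
DH-93: φ = -64.69389°, λ = +111.69694°
MOOR-16: φ = -60.36944°, λ = +137.34972°
OC5→CS-45: c = 0.294275 rad, d = 1874.83 km
CS-45→FT7: c = 0.438356 rad, d = 2792.77 km
FT7→DH-93: c = 0.282712 rad, d = 1801.16 km
DH-93→MOOR-16: c = 0.218043 rad, d = 1389.15 km
Total = 1874.83 + 2792.77 + 1801.16 + 1389.15 = 7857.91 km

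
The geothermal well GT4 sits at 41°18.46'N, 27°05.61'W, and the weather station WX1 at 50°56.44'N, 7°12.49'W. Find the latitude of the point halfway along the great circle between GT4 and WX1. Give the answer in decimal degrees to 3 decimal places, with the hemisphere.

GT4: φ = +41.30767°, λ = -27.09350°
WX1: φ = +50.94067°, λ = -7.20817°
Bx = cos φ₂ cos Δλ = 0.592554,  By = cos φ₂ sin Δλ = 0.214330
φₘ = atan2(sin φ₁ + sin φ₂, √((cos φ₁ + Bx)² + By²)) = 46.55384°
λₘ = λ₁ + atan2(By, cos φ₁ + Bx) = -18.03095°

46.554°N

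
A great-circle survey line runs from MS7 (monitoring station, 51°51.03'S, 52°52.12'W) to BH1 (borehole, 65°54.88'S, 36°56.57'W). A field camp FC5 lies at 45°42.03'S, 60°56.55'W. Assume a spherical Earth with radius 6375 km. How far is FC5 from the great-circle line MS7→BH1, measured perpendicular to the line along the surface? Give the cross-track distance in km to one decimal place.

312.4 km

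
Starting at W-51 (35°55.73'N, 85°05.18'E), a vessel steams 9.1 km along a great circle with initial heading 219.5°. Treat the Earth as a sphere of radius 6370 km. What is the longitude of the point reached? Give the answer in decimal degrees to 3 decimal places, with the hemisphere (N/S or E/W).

W-51: φ = +35.92883°, λ = +85.08633°
δ = d/R = 9.1/6370 = 0.001429 rad
φ₂ = arcsin(sin φ₁ cos δ + cos φ₁ sin δ cos θ)
   = arcsin(0.58678·1.00000 + 0.80975·0.00143·-0.77162) = 35.86566°
λ₂ = λ₁ + atan2(sin θ sin δ cos φ₁, cos δ − sin φ₁ sin φ₂) = 85.02209°

85.022°E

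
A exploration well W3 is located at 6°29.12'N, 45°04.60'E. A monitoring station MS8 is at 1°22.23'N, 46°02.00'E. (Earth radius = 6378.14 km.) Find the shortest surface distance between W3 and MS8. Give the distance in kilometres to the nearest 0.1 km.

579.2 km

W3: φ = +6.48533°, λ = +45.07667°
MS8: φ = +1.37050°, λ = +46.03333°
Δφ = -5.1148°,  Δλ = 0.9567°
a = sin²(Δφ/2) + cos φ₁ cos φ₂ sin²(Δλ/2) = 0.002060
c = 2·arcsin(√a) = 0.090811 rad = 5.2031°
d = R·c = 6378.14 × 0.090811 = 579.2 km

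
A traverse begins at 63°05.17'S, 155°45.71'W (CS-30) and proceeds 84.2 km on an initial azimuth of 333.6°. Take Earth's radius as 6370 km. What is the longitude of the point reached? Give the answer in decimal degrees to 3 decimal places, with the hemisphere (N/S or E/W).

156.489°W

CS-30: φ = -63.08617°, λ = -155.76183°
δ = d/R = 84.2/6370 = 0.013218 rad
φ₂ = arcsin(sin φ₁ cos δ + cos φ₁ sin δ cos θ)
   = arcsin(-0.89169·0.99991 + 0.45265·0.01322·0.89571) = -62.40590°
λ₂ = λ₁ + atan2(sin θ sin δ cos φ₁, cos δ − sin φ₁ sin φ₂) = -156.48882°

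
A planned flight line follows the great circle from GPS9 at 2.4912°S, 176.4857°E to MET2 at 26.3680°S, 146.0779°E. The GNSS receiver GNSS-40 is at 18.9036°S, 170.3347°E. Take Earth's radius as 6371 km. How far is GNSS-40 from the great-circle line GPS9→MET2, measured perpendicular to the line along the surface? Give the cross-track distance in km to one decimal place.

906.1 km

δ₁₃ = central angle GPS9→GNSS-40 = 0.305118 rad  (haversine)
θ₁₃ = bearing GPS9→GNSS-40 = 199.721°,  θ₁₂ = bearing GPS9→MET2 = 227.874°
dₓₜ = R·arcsin(sin δ₁₃ · sin(θ₁₃ − θ₁₂)) = 6371·arcsin(0.30041·sin(-28.153°)) = -906.083 km
|dₓₜ| = 906.083 km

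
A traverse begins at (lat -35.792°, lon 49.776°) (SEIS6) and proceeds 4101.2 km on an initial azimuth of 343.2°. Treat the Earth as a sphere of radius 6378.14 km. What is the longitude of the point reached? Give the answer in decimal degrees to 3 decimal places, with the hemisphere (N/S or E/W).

δ = d/R = 4101.2/6378.14 = 0.643009 rad
φ₂ = arcsin(sin φ₁ cos δ + cos φ₁ sin δ cos θ)
   = arcsin(-0.58484·0.80030 + 0.81115·0.59961·0.95732) = -0.13974°
λ₂ = λ₁ + atan2(sin θ sin δ cos φ₁, cos δ − sin φ₁ sin φ₂) = 39.79592°

39.796°E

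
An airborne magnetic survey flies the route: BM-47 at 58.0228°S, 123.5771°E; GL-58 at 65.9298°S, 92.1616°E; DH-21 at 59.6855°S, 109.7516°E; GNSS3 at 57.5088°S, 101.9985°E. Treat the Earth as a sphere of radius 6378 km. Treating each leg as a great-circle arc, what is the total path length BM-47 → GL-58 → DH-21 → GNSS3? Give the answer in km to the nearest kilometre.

3473 km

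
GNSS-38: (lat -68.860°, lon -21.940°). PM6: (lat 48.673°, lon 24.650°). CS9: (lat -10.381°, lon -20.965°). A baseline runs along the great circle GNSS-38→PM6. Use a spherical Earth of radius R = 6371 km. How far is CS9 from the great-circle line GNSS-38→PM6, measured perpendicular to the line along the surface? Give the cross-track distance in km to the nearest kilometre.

3123 km

δ₁₃ = central angle GNSS-38→CS9 = 1.020711 rad  (haversine)
θ₁₃ = bearing GNSS-38→CS9 = 1.125°,  θ₁₂ = bearing GNSS-38→PM6 = 34.650°
dₓₜ = R·arcsin(sin δ₁₃ · sin(θ₁₃ − θ₁₂)) = 6371·arcsin(0.85248·sin(-33.525°)) = -3123.228 km
|dₓₜ| = 3123.228 km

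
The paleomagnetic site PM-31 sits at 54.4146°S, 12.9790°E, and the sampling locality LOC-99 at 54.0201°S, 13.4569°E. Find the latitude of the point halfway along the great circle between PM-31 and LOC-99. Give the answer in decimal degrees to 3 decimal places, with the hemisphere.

Bx = cos φ₂ cos Δλ = 0.587481,  By = cos φ₂ sin Δλ = 0.004900
φₘ = atan2(sin φ₁ + sin φ₂, √((cos φ₁ + Bx)² + By²)) = -54.21759°
λₘ = λ₁ + atan2(By, cos φ₁ + Bx) = 13.21909°

54.218°S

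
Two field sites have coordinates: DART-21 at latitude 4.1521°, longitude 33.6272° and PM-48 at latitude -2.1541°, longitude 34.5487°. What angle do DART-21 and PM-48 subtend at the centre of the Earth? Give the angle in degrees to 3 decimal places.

6.373°

Δφ = -6.3062°,  Δλ = 0.9215°
a = sin²(Δφ/2) + cos φ₁ cos φ₂ sin²(Δλ/2) = 0.003090
c = 2·arcsin(√a) = 0.111231 rad = 6.3731°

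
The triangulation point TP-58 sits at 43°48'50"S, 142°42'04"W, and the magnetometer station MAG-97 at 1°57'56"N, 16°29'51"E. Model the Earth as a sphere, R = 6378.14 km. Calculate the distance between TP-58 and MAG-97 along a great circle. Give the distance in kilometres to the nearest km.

TP-58: φ = -43.81389°, λ = -142.70111°
MAG-97: φ = +1.96556°, λ = +16.49750°
Δφ = 45.7794°,  Δλ = 159.1986°
a = sin²(Δφ/2) + cos φ₁ cos φ₂ sin²(Δλ/2) = 0.848953
c = 2·arcsin(√a) = 2.343265 rad = 134.2592°
d = R·c = 6378.14 × 2.343265 = 14945.7 km

14946 km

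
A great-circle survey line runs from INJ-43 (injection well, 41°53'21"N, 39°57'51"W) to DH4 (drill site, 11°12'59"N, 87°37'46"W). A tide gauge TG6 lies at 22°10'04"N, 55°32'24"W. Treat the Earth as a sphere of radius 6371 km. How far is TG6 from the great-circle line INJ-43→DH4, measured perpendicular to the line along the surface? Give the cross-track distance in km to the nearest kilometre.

1265 km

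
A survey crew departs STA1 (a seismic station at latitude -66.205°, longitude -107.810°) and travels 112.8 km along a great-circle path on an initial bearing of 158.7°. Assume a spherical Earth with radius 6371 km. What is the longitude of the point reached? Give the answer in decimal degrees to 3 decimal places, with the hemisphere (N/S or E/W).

δ = d/R = 112.8/6371 = 0.017705 rad
φ₂ = arcsin(sin φ₁ cos δ + cos φ₁ sin δ cos θ)
   = arcsin(-0.91499·0.99984 + 0.40347·0.01770·-0.93169) = -67.14734°
λ₂ = λ₁ + atan2(sin θ sin δ cos φ₁, cos δ − sin φ₁ sin φ₂) = -106.86116°

106.861°W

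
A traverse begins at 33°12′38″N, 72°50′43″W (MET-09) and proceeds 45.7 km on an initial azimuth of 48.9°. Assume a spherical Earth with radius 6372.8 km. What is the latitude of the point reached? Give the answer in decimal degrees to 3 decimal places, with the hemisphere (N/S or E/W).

MET-09: φ = +33.21056°, λ = -72.84528°
δ = d/R = 45.7/6372.8 = 0.007171 rad
φ₂ = arcsin(sin φ₁ cos δ + cos φ₁ sin δ cos θ)
   = arcsin(0.54772·0.99997 + 0.83666·0.00717·0.65738) = 33.48010°
λ₂ = λ₁ + atan2(sin θ sin δ cos φ₁, cos δ − sin φ₁ sin φ₂) = -72.47407°

33.480°N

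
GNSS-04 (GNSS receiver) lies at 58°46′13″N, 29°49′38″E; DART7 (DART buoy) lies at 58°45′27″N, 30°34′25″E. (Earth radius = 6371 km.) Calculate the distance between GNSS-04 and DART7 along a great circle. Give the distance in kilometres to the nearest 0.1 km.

GNSS-04: φ = +58.77028°, λ = +29.82722°
DART7: φ = +58.75750°, λ = +30.57361°
Δφ = -0.0128°,  Δλ = 0.7464°
a = sin²(Δφ/2) + cos φ₁ cos φ₂ sin²(Δλ/2) = 0.000011
c = 2·arcsin(√a) = 0.006759 rad = 0.3873°
d = R·c = 6371 × 0.006759 = 43.1 km

43.1 km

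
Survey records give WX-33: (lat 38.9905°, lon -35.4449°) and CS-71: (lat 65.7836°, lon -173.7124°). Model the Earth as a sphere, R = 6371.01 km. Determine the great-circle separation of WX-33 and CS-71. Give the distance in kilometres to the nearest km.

Δφ = 26.7931°,  Δλ = -138.2675°
a = sin²(Δφ/2) + cos φ₁ cos φ₂ sin²(Δλ/2) = 0.332048
c = 2·arcsin(√a) = 1.228231 rad = 70.3724°
d = R·c = 6371.01 × 1.228231 = 7825.1 km

7825 km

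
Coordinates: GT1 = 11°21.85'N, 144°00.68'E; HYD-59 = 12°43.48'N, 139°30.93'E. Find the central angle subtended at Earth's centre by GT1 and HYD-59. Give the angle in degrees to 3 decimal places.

4.602°

GT1: φ = +11.36417°, λ = +144.01133°
HYD-59: φ = +12.72467°, λ = +139.51550°
Δφ = 1.3605°,  Δλ = -4.4958°
a = sin²(Δφ/2) + cos φ₁ cos φ₂ sin²(Δλ/2) = 0.001612
c = 2·arcsin(√a) = 0.080327 rad = 4.6024°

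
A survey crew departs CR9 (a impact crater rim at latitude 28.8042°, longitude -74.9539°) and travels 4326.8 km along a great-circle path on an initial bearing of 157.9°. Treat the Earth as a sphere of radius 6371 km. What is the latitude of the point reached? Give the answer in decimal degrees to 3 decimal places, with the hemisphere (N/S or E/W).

7.762°S

δ = d/R = 4326.8/6371 = 0.679140 rad
φ₂ = arcsin(sin φ₁ cos δ + cos φ₁ sin δ cos θ)
   = arcsin(0.48182·0.77811 + 0.87627·0.62812·-0.92653) = -7.76203°
λ₂ = λ₁ + atan2(sin θ sin δ cos φ₁, cos δ − sin φ₁ sin φ₂) = -61.15583°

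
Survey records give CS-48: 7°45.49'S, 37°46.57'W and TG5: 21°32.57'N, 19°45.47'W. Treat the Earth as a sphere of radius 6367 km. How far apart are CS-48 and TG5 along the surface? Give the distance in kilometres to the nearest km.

CS-48: φ = -7.75817°, λ = -37.77617°
TG5: φ = +21.54283°, λ = -19.75783°
Δφ = 29.3010°,  Δλ = 18.0183°
a = sin²(Δφ/2) + cos φ₁ cos φ₂ sin²(Δλ/2) = 0.086569
c = 2·arcsin(√a) = 0.597292 rad = 34.2223°
d = R·c = 6367 × 0.597292 = 3803.0 km

3803 km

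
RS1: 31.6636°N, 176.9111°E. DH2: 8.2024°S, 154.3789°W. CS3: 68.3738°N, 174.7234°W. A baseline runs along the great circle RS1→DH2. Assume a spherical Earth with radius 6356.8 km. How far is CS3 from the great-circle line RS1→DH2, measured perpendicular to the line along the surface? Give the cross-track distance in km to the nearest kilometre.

δ₁₃ = central angle RS1→CS3 = 0.646277 rad  (haversine)
θ₁₃ = bearing RS1→CS3 = 5.108°,  θ₁₂ = bearing RS1→DH2 = 140.517°
dₓₜ = R·arcsin(sin δ₁₃ · sin(θ₁₃ − θ₁₂)) = 6356.8·arcsin(0.60222·sin(-135.408°)) = -2774.860 km
|dₓₜ| = 2774.860 km

2775 km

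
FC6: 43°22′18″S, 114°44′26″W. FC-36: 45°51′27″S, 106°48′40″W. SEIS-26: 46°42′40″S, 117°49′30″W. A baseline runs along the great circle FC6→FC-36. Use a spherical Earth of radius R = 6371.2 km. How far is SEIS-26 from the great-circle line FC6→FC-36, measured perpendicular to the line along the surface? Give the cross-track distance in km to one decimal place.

FC6: φ = -43.37167°, λ = -114.74056°
FC-36: φ = -45.85750°, λ = -106.81111°
SEIS-26: φ = -46.71111°, λ = -117.82500°
δ₁₃ = central angle FC6→SEIS-26 = 0.069586 rad  (haversine)
θ₁₃ = bearing FC6→SEIS-26 = 212.048°,  θ₁₂ = bearing FC6→FC-36 = 116.521°
dₓₜ = R·arcsin(sin δ₁₃ · sin(θ₁₃ − θ₁₂)) = 6371.2·arcsin(0.06953·sin(95.528°)) = 441.280 km
|dₓₜ| = 441.280 km

441.3 km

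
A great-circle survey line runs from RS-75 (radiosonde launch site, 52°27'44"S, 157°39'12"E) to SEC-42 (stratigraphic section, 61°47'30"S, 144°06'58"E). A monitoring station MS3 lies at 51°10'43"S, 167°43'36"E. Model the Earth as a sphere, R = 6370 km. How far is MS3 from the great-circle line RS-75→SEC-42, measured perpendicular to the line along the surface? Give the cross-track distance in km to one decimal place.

537.9 km

RS-75: φ = -52.46222°, λ = +157.65333°
SEC-42: φ = -61.79167°, λ = +144.11611°
MS3: φ = -51.17861°, λ = +167.72667°
δ₁₃ = central angle RS-75→MS3 = 0.110862 rad  (haversine)
θ₁₃ = bearing RS-75→MS3 = 82.344°,  θ₁₂ = bearing RS-75→SEC-42 = 212.673°
dₓₜ = R·arcsin(sin δ₁₃ · sin(θ₁₃ − θ₁₂)) = 6370·arcsin(0.11064·sin(-130.328°)) = -537.901 km
|dₓₜ| = 537.901 km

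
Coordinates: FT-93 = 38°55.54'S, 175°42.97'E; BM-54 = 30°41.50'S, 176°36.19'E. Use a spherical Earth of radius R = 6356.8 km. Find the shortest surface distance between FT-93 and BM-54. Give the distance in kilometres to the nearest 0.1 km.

917.1 km

FT-93: φ = -38.92567°, λ = +175.71617°
BM-54: φ = -30.69167°, λ = +176.60317°
Δφ = 8.2340°,  Δλ = 0.8870°
a = sin²(Δφ/2) + cos φ₁ cos φ₂ sin²(Δλ/2) = 0.005194
c = 2·arcsin(√a) = 0.144269 rad = 8.2660°
d = R·c = 6356.8 × 0.144269 = 917.1 km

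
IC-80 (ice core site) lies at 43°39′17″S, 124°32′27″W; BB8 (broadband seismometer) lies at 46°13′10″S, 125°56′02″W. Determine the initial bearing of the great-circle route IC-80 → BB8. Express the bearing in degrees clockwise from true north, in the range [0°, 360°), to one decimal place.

200.5°

IC-80: φ = -43.65472°, λ = -124.54083°
BB8: φ = -46.21944°, λ = -125.93389°
Δλ = -1.3931°
y = sin Δλ · cos φ₂ = -0.016821
x = cos φ₁ sin φ₂ − sin φ₁ cos φ₂ cos Δλ = -0.044889
θ = atan2(y, x) = -159.4581° → 200.5419° (mod 360°)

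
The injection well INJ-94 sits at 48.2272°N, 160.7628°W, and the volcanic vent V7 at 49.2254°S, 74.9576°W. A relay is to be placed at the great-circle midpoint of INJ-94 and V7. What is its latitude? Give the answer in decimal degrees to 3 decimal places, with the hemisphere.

Bx = cos φ₂ cos Δλ = 0.047772,  By = cos φ₂ sin Δλ = 0.651335
φₘ = atan2(sin φ₁ + sin φ₂, √((cos φ₁ + Bx)² + By²)) = -0.68131°
λₘ = λ₁ + atan2(By, cos φ₁ + Bx) = -118.38866°

0.681°S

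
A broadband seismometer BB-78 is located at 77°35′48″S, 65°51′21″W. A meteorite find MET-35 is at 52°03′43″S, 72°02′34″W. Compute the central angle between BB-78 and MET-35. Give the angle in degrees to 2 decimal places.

25.64°

BB-78: φ = -77.59667°, λ = -65.85583°
MET-35: φ = -52.06194°, λ = -72.04278°
Δφ = 25.5347°,  Δλ = -6.1869°
a = sin²(Δφ/2) + cos φ₁ cos φ₂ sin²(Δλ/2) = 0.049222
c = 2·arcsin(√a) = 0.447446 rad = 25.6368°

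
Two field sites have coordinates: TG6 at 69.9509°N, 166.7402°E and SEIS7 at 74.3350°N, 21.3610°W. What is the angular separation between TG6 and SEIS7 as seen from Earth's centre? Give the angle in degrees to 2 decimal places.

Δφ = 4.3841°,  Δλ = 171.8988°
a = sin²(Δφ/2) + cos φ₁ cos φ₂ sin²(Δλ/2) = 0.093568
c = 2·arcsin(√a) = 0.621744 rad = 35.6233°

35.62°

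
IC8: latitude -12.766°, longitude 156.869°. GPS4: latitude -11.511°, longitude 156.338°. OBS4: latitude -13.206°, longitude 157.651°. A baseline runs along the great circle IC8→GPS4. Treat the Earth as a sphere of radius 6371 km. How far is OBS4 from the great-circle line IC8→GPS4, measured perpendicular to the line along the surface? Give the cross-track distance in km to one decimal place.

δ₁₃ = central angle IC8→OBS4 = 0.015357 rad  (haversine)
θ₁₃ = bearing IC8→OBS4 = 120.091°,  θ₁₂ = bearing IC8→GPS4 = 337.471°
dₓₜ = R·arcsin(sin δ₁₃ · sin(θ₁₃ − θ₁₂)) = 6371·arcsin(0.01536·sin(-217.381°)) = 59.399 km
|dₓₜ| = 59.399 km

59.4 km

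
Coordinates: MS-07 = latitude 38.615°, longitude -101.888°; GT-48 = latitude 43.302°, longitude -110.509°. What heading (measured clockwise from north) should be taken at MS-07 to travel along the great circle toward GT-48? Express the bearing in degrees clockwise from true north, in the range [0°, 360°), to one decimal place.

308.5°

Δλ = -8.6210°
y = sin Δλ · cos φ₂ = -0.109088
x = cos φ₁ sin φ₂ − sin φ₁ cos φ₂ cos Δλ = 0.086844
θ = atan2(y, x) = -51.4770° → 308.5230° (mod 360°)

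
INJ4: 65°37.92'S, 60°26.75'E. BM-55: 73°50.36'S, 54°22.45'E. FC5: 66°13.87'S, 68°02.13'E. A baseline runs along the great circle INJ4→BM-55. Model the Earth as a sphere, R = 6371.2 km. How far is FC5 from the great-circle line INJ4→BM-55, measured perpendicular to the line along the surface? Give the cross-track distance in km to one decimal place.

INJ4: φ = -65.63200°, λ = +60.44583°
BM-55: φ = -73.83933°, λ = +54.37417°
FC5: φ = -66.23117°, λ = +68.03550°
δ₁₃ = central angle INJ4→FC5 = 0.054989 rad  (haversine)
θ₁₃ = bearing INJ4→FC5 = 104.406°,  θ₁₂ = bearing INJ4→BM-55 = 191.541°
dₓₜ = R·arcsin(sin δ₁₃ · sin(θ₁₃ − θ₁₂)) = 6371.2·arcsin(0.05496·sin(-87.135°)) = -349.910 km
|dₓₜ| = 349.910 km

349.9 km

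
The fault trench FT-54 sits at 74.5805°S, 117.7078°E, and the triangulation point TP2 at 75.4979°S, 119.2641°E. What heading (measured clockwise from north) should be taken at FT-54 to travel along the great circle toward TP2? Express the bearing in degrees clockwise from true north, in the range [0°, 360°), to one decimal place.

157.1°

Δλ = 1.5563°
y = sin Δλ · cos φ₂ = 0.006801
x = cos φ₁ sin φ₂ − sin φ₁ cos φ₂ cos Δλ = -0.016100
θ = atan2(y, x) = 157.0995° → 157.0995° (mod 360°)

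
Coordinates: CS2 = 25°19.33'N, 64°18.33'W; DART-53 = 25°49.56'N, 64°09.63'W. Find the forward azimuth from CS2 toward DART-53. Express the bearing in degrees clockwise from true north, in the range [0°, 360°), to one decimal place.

CS2: φ = +25.32217°, λ = -64.30550°
DART-53: φ = +25.82600°, λ = -64.16050°
Δλ = 0.1450°
y = sin Δλ · cos φ₂ = 0.002278
x = cos φ₁ sin φ₂ − sin φ₁ cos φ₂ cos Δλ = 0.008795
θ = atan2(y, x) = 14.5214° → 14.5214° (mod 360°)

14.5°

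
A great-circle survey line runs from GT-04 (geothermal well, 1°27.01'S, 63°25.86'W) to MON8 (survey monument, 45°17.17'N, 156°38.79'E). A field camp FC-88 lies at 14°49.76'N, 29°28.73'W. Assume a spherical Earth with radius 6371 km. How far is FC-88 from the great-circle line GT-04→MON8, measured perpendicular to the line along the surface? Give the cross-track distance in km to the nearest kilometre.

4125 km

GT-04: φ = -1.45017°, λ = -63.43100°
MON8: φ = +45.28617°, λ = +156.64650°
FC-88: φ = +14.82933°, λ = -29.47883°
δ₁₃ = central angle GT-04→FC-88 = 0.651556 rad  (haversine)
θ₁₃ = bearing GT-04→FC-88 = 62.911°,  θ₁₂ = bearing GT-04→MON8 = 326.972°
dₓₜ = R·arcsin(sin δ₁₃ · sin(θ₁₃ − θ₁₂)) = 6371·arcsin(0.60642·sin(-264.062°)) = 4125.027 km
|dₓₜ| = 4125.027 km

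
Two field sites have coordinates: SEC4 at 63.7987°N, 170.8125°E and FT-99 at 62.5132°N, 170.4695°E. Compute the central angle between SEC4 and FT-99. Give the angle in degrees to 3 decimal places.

Δφ = -1.2855°,  Δλ = -0.3430°
a = sin²(Δφ/2) + cos φ₁ cos φ₂ sin²(Δλ/2) = 0.000128
c = 2·arcsin(√a) = 0.022598 rad = 1.2948°

1.295°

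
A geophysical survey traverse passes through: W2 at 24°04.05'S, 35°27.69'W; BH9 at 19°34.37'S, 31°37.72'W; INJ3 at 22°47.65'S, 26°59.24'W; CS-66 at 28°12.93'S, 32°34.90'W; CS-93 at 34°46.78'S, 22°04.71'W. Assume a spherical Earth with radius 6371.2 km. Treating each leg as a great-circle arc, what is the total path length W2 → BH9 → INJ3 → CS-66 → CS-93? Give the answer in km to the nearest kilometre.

3294 km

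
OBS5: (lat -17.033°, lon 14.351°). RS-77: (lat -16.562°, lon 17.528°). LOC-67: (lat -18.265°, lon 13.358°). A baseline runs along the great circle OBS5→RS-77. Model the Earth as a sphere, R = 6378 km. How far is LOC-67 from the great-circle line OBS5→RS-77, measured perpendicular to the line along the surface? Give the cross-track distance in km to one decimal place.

120.7 km

δ₁₃ = central angle OBS5→LOC-67 = 0.027113 rad  (haversine)
θ₁₃ = bearing OBS5→LOC-67 = 217.377°,  θ₁₂ = bearing OBS5→RS-77 = 81.658°
dₓₜ = R·arcsin(sin δ₁₃ · sin(θ₁₃ − θ₁₂)) = 6378·arcsin(0.02711·sin(135.719°)) = 120.725 km
|dₓₜ| = 120.725 km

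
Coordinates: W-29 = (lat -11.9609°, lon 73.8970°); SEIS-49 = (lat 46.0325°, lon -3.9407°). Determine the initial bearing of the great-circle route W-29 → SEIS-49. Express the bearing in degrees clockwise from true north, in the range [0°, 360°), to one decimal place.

Δλ = -77.8377°
y = sin Δλ · cos φ₂ = -0.678668
x = cos φ₁ sin φ₂ − sin φ₁ cos φ₂ cos Δλ = 0.734420
θ = atan2(y, x) = -42.7406° → 317.2594° (mod 360°)

317.3°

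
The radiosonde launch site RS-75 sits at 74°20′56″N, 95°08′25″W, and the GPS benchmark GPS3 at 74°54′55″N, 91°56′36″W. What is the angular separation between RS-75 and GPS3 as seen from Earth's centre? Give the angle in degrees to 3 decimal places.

RS-75: φ = +74.34889°, λ = -95.14028°
GPS3: φ = +74.91528°, λ = -91.94333°
Δφ = 0.5664°,  Δλ = 3.1969°
a = sin²(Δφ/2) + cos φ₁ cos φ₂ sin²(Δλ/2) = 0.000079
c = 2·arcsin(√a) = 0.017784 rad = 1.0189°

1.019°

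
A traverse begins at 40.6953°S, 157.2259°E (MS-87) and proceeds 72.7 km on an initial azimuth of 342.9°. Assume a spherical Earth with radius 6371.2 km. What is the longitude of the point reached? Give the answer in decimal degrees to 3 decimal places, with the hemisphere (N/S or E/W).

δ = d/R = 72.7/6371.2 = 0.011411 rad
φ₂ = arcsin(sin φ₁ cos δ + cos φ₁ sin δ cos θ)
   = arcsin(-0.65204·0.99993 + 0.75819·0.01141·0.95579) = -40.07014°
λ₂ = λ₁ + atan2(sin θ sin δ cos φ₁, cos δ − sin φ₁ sin φ₂) = 156.97470°

156.975°E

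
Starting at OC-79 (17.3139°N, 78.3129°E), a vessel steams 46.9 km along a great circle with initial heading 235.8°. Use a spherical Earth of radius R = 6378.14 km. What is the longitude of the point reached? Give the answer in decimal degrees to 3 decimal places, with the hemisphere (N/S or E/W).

δ = d/R = 46.9/6378.14 = 0.007353 rad
φ₂ = arcsin(sin φ₁ cos δ + cos φ₁ sin δ cos θ)
   = arcsin(0.29761·0.99997 + 0.95469·0.00735·-0.56208) = 17.07676°
λ₂ = λ₁ + atan2(sin θ sin δ cos φ₁, cos δ − sin φ₁ sin φ₂) = 77.94837°

77.948°E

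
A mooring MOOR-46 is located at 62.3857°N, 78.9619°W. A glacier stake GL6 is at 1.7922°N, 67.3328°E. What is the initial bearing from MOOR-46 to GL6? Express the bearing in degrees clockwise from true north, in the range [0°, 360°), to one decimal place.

36.4°

Δλ = 146.2947°
y = sin Δλ · cos φ₂ = 0.554650
x = cos φ₁ sin φ₂ − sin φ₁ cos φ₂ cos Δλ = 0.751275
θ = atan2(y, x) = 36.4377° → 36.4377° (mod 360°)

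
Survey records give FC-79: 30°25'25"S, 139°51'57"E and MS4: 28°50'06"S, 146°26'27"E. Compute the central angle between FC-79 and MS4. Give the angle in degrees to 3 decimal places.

FC-79: φ = -30.42361°, λ = +139.86583°
MS4: φ = -28.83500°, λ = +146.44083°
Δφ = 1.5886°,  Δλ = 6.5750°
a = sin²(Δφ/2) + cos φ₁ cos φ₂ sin²(Δλ/2) = 0.002676
c = 2·arcsin(√a) = 0.103513 rad = 5.9309°

5.931°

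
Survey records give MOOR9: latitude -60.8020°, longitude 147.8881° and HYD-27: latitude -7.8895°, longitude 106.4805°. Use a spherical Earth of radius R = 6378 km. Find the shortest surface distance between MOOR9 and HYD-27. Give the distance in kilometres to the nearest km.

6809 km

Δφ = 52.9125°,  Δλ = -41.4076°
a = sin²(Δφ/2) + cos φ₁ cos φ₂ sin²(Δλ/2) = 0.258879
c = 2·arcsin(√a) = 1.067584 rad = 61.1680°
d = R·c = 6378 × 1.067584 = 6809.0 km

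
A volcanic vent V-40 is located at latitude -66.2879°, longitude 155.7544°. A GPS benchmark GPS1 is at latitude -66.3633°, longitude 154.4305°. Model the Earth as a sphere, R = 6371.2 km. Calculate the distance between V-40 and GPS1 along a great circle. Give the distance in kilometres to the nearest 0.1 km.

Δφ = -0.0754°,  Δλ = -1.3239°
a = sin²(Δφ/2) + cos φ₁ cos φ₂ sin²(Δλ/2) = 0.000022
c = 2·arcsin(√a) = 0.009371 rad = 0.5369°
d = R·c = 6371.2 × 0.009371 = 59.7 km

59.7 km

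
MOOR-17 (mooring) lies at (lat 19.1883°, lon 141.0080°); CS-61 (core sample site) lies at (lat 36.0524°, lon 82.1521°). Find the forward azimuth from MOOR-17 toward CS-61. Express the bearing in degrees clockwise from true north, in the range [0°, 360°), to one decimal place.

301.2°

Δλ = -58.8559°
y = sin Δλ · cos φ₂ = -0.691952
x = cos φ₁ sin φ₂ − sin φ₁ cos φ₂ cos Δλ = 0.418397
θ = atan2(y, x) = -58.8403° → 301.1597° (mod 360°)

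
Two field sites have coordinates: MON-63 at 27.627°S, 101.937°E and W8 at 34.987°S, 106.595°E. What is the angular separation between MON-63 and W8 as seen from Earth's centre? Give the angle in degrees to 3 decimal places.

8.364°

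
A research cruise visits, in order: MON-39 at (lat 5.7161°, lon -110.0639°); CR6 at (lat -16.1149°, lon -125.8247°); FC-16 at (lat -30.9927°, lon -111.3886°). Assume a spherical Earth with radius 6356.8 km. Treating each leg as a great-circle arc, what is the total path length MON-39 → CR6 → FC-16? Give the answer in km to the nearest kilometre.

5181 km

MON-39→CR6: c = 0.468281 rad, d = 2976.77 km
CR6→FC-16: c = 0.346777 rad, d = 2204.39 km
Total = 2976.77 + 2204.39 = 5181.16 km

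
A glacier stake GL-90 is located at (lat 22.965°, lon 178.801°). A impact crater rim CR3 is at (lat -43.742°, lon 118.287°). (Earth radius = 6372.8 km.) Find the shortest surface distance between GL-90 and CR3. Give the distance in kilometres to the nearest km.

Δφ = -66.7070°,  Δλ = -60.5140°
a = sin²(Δφ/2) + cos φ₁ cos φ₂ sin²(Δλ/2) = 0.471174
c = 2·arcsin(√a) = 1.513113 rad = 86.6950°
d = R·c = 6372.8 × 1.513113 = 9642.8 km

9643 km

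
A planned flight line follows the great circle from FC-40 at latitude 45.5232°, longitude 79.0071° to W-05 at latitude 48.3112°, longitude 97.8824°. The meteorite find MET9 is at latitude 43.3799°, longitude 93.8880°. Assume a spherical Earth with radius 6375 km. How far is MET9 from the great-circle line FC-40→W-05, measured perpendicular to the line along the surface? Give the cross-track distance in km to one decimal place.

508.9 km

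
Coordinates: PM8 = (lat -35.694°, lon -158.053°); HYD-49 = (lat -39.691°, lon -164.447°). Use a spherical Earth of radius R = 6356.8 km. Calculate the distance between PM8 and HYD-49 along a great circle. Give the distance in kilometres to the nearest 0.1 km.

Δφ = -3.9970°,  Δλ = -6.3940°
a = sin²(Δφ/2) + cos φ₁ cos φ₂ sin²(Δλ/2) = 0.003160
c = 2·arcsin(√a) = 0.112485 rad = 6.4449°
d = R·c = 6356.8 × 0.112485 = 715.0 km

715.0 km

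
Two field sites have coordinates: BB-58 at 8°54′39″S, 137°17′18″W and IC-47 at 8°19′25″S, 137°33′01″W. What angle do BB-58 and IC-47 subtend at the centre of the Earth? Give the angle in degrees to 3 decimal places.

0.642°

BB-58: φ = -8.91083°, λ = -137.28833°
IC-47: φ = -8.32361°, λ = -137.55028°
Δφ = 0.5872°,  Δλ = -0.2619°
a = sin²(Δφ/2) + cos φ₁ cos φ₂ sin²(Δλ/2) = 0.000031
c = 2·arcsin(√a) = 0.011201 rad = 0.6418°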